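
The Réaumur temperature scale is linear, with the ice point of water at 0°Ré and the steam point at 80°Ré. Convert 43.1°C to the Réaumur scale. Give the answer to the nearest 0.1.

34.5°Ré

Linearly onto the Réaumur scale: 0 + (43.1000 / 100) × (80 - 0) = 34.5°Ré.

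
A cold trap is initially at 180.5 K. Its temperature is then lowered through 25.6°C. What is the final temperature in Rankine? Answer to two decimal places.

278.82°R

Initial temperature in Celsius: 180.5 - 273.15 = -92.6500°C.
Final Celsius temperature: -92.6500 - 25.6000 = -118.2500°C.
In Rankine: -118.2500 × 1.8 + 491.67 = 278.82°R.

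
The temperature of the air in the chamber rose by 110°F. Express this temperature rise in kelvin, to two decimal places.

For a temperature interval the offset drops out; only the factor 5/9 applies.
110 × 5/9 = 61.11.

61.11 K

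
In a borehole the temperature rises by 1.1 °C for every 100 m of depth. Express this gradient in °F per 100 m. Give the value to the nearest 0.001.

1.980 °F/100 m

The quantity depends on a temperature interval, so only the ratio of degree sizes applies; the offset between the scales is irrelevant.
A change of 1°C is a change of 1.8°F, so 1.1 × 1.8 = 1.980.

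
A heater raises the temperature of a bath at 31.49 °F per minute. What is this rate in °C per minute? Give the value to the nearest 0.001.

17.494 °C/minute

The quantity depends on a temperature interval, so only the ratio of degree sizes applies; the offset between the scales is irrelevant.
A change of 1°F is a change of 5/9°C, so 31.49 × 5/9 = 17.494.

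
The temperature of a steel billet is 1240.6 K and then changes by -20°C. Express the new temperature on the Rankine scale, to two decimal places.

Initial temperature in Celsius: 1240.6 - 273.15 = 967.4500°C.
Final Celsius temperature: 967.4500 - 20.0000 = 947.4500°C.
In Rankine: 947.4500 × 1.8 + 491.67 = 2197.08°R.

2197.08°R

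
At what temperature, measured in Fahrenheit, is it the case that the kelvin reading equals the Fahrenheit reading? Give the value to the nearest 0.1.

Let F be the Fahrenheit reading. The kelvin reading is K = 5/9·F + 255.372.
Set K = F: 5/9·F + 255.372 = F.
(-4/9)·F = -255.372  ⇒  F = 574.6.

574.6°F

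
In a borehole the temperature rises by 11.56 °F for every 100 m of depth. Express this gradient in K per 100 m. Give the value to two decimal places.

The quantity depends on a temperature interval, so only the ratio of degree sizes applies; the offset between the scales is irrelevant.
A change of 1°F is a change of 5/9 K, so 11.56 × 5/9 = 6.42.

6.42 K/100 m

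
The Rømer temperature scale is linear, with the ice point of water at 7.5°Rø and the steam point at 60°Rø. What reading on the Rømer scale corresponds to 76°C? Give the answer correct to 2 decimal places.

47.40°Rø

Linearly onto the Rømer scale: 7.5 + (76.0000 / 100) × (60 - 7.5) = 47.40°Rø.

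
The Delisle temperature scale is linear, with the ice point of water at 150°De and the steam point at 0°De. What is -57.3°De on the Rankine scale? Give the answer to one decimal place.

Linear interpolation between the fixed points: C = (-57.3 - 150) × 100 / (0 - 150) = 138.2000°C.
Then 138.2000 × 1.8 + 491.67 = 740.4°R.

740.4°R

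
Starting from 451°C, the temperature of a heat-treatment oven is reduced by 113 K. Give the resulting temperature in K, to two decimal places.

611.15 K

The 113 K change is an interval; Kelvin and Celsius degrees are the same size, so ΔC = -113°C.
Final Celsius temperature: 451.0000 - 113.0000 = 338.0000°C.
In kelvin: 338.0000 + 273.15 = 611.15 K.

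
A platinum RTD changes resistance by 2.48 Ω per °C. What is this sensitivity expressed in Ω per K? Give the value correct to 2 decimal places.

The quantity depends on a temperature interval, so only the ratio of degree sizes applies; the offset between the scales is irrelevant.
A change of 1 K is a change of 1°C, so per K the value is 2.48 × 1 = 2.48.

2.48 Ω per K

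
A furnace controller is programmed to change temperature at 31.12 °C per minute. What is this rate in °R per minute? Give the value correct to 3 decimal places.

56.016 °R/minute

The quantity depends on a temperature interval, so only the ratio of degree sizes applies; the offset between the scales is irrelevant.
A change of 1°C is a change of 1.8°R, so 31.12 × 1.8 = 56.016.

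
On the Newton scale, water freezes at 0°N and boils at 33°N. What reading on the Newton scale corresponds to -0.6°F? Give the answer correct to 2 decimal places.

-5.98°N

First in Celsius: (-0.6 - 32) × 5/9 = -18.1111°C.
Linearly onto the Newton scale: 0 + (-18.1111 / 100) × (33 - 0) = -5.98°N.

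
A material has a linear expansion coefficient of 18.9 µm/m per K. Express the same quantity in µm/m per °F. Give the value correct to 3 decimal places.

Since only a temperature interval is involved, the additive offset between the scales drops out.
A change of 1°F is a change of 5/9 K, so per °F the value is 18.9 × 5/9 = 10.500.

10.500 µm/m per °F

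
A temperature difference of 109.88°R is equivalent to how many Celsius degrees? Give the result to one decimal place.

Only the scale ratio 5/9 matters for a change in temperature.
109.88 × 5/9 = 61.0.

61.0°C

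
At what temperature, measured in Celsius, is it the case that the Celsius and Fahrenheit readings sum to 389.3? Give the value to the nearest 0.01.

Let C be the Celsius reading. The Fahrenheit reading is F = 1.8·C + 32.
Require C + F = 389.3: (2.8)·C + 32 = 389.3.
C = (389.3 - 32) / (2.8) = 127.61.

127.61°C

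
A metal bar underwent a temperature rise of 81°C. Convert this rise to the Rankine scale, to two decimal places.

145.80°R

For a temperature interval the offset drops out; only the factor 1.8 applies.
81 × 1.8 = 145.80.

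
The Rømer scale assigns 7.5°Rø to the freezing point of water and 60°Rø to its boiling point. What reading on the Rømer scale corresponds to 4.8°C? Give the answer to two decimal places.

10.02°Rø

Linearly onto the Rømer scale: 7.5 + (4.8000 / 100) × (60 - 7.5) = 10.02°Rø.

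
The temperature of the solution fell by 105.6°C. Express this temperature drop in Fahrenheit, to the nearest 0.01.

190.08°F

An interval of 1°C corresponds to 1.8°F.
105.6 × 1.8 = 190.08.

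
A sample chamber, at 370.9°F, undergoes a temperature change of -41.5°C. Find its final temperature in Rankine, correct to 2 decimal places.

Initial temperature in Celsius: (370.9 - 32) × 5/9 = 188.2778°C.
Final Celsius temperature: 188.2778 - 41.5000 = 146.7778°C.
In Rankine: 146.7778 × 1.8 + 491.67 = 755.87°R.

755.87°R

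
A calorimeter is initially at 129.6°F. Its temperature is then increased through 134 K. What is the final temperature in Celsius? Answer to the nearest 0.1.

188.2°C

Initial temperature in Celsius: (129.6 - 32) × 5/9 = 54.2222°C.
The 134 K change is an interval; Kelvin and Celsius degrees are the same size, so ΔC = +134°C.
Final Celsius temperature: 54.2222 + 134.0000 = 188.2222°C.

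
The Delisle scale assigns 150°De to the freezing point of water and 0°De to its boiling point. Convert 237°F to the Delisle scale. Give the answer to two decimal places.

-20.83°De

First in Celsius: (237 - 32) × 5/9 = 113.8889°C.
Linearly onto the Delisle scale: 150 + (113.8889 / 100) × (0 - 150) = -20.83°De.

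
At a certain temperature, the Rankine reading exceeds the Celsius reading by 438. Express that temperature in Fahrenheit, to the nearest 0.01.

Let x be the Rankine reading; then the Celsius reading is 5/9·x - 273.15.
(5/9·x - 273.15) - x = -438  ⇒  (-4/9)·x = -164.85  ⇒  x = 370.9125°R.
In Celsius: (370.9125 - 491.67) × 5/9 = -67.0875°C.
In Fahrenheit: -67.0875 × 1.8 + 32 = -88.76°F.

-88.76°F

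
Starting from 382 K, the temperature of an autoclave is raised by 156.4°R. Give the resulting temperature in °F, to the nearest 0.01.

384.33°F

Initial temperature in Celsius: 382 - 273.15 = 108.8500°C.
The 156.4°R change is an interval, so only the factor 5/9 applies: +156.4 × 5/9 = +86.8889°C.
Final Celsius temperature: 108.8500 + 86.8889 = 195.7389°C.
In Fahrenheit: 195.7389 × 1.8 + 32 = 384.33°F.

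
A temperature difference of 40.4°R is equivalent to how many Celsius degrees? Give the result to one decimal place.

For a temperature interval the offset drops out; only the factor 5/9 applies.
40.4 × 5/9 = 22.4.

22.4°C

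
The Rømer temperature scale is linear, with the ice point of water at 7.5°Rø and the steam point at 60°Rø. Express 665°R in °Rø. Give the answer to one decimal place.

First in Celsius: (665 - 491.67) × 5/9 = 96.2944°C.
Linearly onto the Rømer scale: 7.5 + (96.2944 / 100) × (60 - 7.5) = 58.1°Rø.

58.1°Rø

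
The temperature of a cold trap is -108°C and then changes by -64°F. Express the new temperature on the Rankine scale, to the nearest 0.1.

233.3°R

The 64°F change is an interval, so only the factor 5/9 applies: -64 × 5/9 = -35.5556°C.
Final Celsius temperature: -108.0000 - 35.5556 = -143.5556°C.
In Rankine: -143.5556 × 1.8 + 491.67 = 233.3°R.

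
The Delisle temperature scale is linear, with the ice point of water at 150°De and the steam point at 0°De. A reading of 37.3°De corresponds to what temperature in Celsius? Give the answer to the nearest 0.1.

75.1°C

Linear interpolation between the fixed points: C = (37.3 - 150) × 100 / (0 - 150) = 75.1333°C.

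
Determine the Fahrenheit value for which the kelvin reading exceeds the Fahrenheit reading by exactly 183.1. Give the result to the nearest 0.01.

162.61°F

Let F be the Fahrenheit reading. The kelvin reading is K = 5/9·F + 255.372.
Require K - F = 183.1: (-4/9)·F + 255.372 = 183.1.
F = (183.1 - 255.372) / (-4/9) = 162.61.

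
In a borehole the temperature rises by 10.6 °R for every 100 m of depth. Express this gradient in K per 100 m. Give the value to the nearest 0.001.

5.889 K/100 m

Since only a temperature interval is involved, the additive offset between the scales drops out.
A change of 1°R is a change of 5/9 K, so 10.6 × 5/9 = 5.889.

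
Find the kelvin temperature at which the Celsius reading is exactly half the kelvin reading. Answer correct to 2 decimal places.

546.30 K

Let K be the kelvin reading. The Celsius reading is C = 1·K - 273.15.
Require C = 0.5·K: 1·K - 273.15 = 0.5·K.
(0.5)·K = 273.15  ⇒  K = 546.30.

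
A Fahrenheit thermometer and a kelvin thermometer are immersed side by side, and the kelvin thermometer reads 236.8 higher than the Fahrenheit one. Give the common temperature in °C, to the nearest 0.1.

Let x be the Fahrenheit reading; then the kelvin reading is 5/9·x + 255.372.
(5/9·x + 255.372) - x = 236.8  ⇒  (-4/9)·x = -18.5722  ⇒  x = 41.7875°F.
In Celsius: (41.7875 - 32) × 5/9 = 5.4°C.

5.4°C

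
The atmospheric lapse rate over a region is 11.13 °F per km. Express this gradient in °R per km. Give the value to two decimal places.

The quantity depends on a temperature interval, so only the ratio of degree sizes applies; the offset between the scales is irrelevant.
A change of 1°F is a change of 1°R, so 11.13 × 1 = 11.13.

11.13 °R/km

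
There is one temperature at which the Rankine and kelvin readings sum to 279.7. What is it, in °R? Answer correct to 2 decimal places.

179.81°R

Let R be the Rankine reading. The kelvin reading is K = 5/9·R.
Require R + K = 279.7: (14/9)·R = 279.7.
R = (279.7) / (14/9) = 179.81.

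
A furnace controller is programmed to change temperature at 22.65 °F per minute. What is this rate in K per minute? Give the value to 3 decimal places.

12.583 K/minute

Since only a temperature interval is involved, the additive offset between the scales drops out.
A change of 1°F is a change of 5/9 K, so 22.65 × 5/9 = 12.583.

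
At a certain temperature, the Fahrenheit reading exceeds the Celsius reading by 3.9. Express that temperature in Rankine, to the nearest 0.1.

Let x be the Fahrenheit reading; then the Celsius reading is 5/9·x - 17.7778.
(5/9·x - 17.7778) - x = -3.9  ⇒  (-4/9)·x = 13.8778  ⇒  x = -31.2250°F.
In Celsius: (-31.225 - 32) × 5/9 = -35.1250°C.
In Rankine: -35.1250 × 1.8 + 491.67 = 428.4°R.

428.4°R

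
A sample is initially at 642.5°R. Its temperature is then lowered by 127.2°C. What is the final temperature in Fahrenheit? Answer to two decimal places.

Initial temperature in Celsius: (642.5 - 491.67) × 5/9 = 83.7944°C.
Final Celsius temperature: 83.7944 - 127.2000 = -43.4056°C.
In Fahrenheit: -43.4056 × 1.8 + 32 = -46.13°F.

-46.13°F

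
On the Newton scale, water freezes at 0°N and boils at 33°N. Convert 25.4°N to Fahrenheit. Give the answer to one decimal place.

Linear interpolation between the fixed points: C = (25.4 - 0) × 100 / (33 - 0) = 76.9697°C.
Then 76.9697 × 1.8 + 32 = 170.5°F.

170.5°F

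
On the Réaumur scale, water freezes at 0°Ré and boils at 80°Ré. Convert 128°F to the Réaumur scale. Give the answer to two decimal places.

First in Celsius: (128 - 32) × 5/9 = 53.3333°C.
Linearly onto the Réaumur scale: 0 + (53.3333 / 100) × (80 - 0) = 42.67°Ré.

42.67°Ré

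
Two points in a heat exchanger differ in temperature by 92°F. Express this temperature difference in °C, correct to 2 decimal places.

51.11°C

An interval of 1°F corresponds to 5/9°C.
92 × 5/9 = 51.11.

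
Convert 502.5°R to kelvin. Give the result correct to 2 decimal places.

In Celsius: (502.5 - 491.67) × 5/9 = 6.0167°C.
In kelvin: 6.0167 + 273.15 = 279.17 K.

279.17 K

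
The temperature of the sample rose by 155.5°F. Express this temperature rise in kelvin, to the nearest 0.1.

86.4 K

For a temperature interval the offset drops out; only the factor 5/9 applies.
155.5 × 5/9 = 86.4.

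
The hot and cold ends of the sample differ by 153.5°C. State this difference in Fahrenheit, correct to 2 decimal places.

An interval of 1°C corresponds to 1.8°F.
153.5 × 1.8 = 276.30.

276.30°F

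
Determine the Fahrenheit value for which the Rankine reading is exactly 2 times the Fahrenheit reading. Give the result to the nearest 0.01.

Let F be the Fahrenheit reading. The Rankine reading is R = 1·F + 459.67.
Require R = 2·F: 1·F + 459.67 = 2·F.
(-1)·F = -459.67  ⇒  F = 459.67.

459.67°F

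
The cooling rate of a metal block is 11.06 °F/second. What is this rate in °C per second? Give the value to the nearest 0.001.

6.144 °C/second

Since only a temperature interval is involved, the additive offset between the scales drops out.
A change of 1°F is a change of 5/9°C, so 11.06 × 5/9 = 6.144.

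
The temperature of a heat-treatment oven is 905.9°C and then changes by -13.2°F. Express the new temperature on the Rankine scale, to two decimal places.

2109.09°R

The 13.2°F change is an interval, so only the factor 5/9 applies: -13.2 × 5/9 = -7.3333°C.
Final Celsius temperature: 905.9000 - 7.3333 = 898.5667°C.
In Rankine: 898.5667 × 1.8 + 491.67 = 2109.09°R.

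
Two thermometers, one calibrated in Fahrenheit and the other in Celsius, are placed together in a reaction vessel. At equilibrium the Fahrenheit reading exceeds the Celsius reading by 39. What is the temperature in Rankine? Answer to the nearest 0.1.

Let x be the Fahrenheit reading; then the Celsius reading is 5/9·x - 17.7778.
(5/9·x - 17.7778) - x = -39  ⇒  (-4/9)·x = -21.2222  ⇒  x = 47.7500°F.
In Celsius: (47.75 - 32) × 5/9 = 8.7500°C.
In Rankine: 8.7500 × 1.8 + 491.67 = 507.4°R.

507.4°R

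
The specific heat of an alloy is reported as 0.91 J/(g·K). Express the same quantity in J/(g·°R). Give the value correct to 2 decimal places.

0.51 J/(g·°R)

Since only a temperature interval is involved, the additive offset between the scales drops out.
A change of 1°R is a change of 5/9 K, so per °R the value is 0.91 × 5/9 = 0.51.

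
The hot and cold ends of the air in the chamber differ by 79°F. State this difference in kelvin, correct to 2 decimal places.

An interval of 1°F corresponds to 5/9 K.
79 × 5/9 = 43.89.

43.89 K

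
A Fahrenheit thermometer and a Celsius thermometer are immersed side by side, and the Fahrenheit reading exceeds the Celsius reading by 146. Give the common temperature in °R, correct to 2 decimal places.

748.17°R

Let x be the Fahrenheit reading; then the Celsius reading is 5/9·x - 17.7778.
(5/9·x - 17.7778) - x = -146  ⇒  (-4/9)·x = -128.222  ⇒  x = 288.5000°F.
In Celsius: (288.5 - 32) × 5/9 = 142.5000°C.
In Rankine: 142.5000 × 1.8 + 491.67 = 748.17°R.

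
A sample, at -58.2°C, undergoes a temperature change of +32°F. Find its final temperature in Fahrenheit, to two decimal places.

-40.76°F

The 32°F change is an interval, so only the factor 5/9 applies: +32 × 5/9 = +17.7778°C.
Final Celsius temperature: -58.2000 + 17.7778 = -40.4222°C.
In Fahrenheit: -40.4222 × 1.8 + 32 = -40.76°F.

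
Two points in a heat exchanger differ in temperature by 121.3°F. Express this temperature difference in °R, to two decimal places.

Fahrenheit and Rankine degrees are the same size, so the interval is unchanged: 121.30.

121.30°R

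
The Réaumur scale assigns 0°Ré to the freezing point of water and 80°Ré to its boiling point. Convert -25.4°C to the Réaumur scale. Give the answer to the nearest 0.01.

-20.32°Ré

Linearly onto the Réaumur scale: 0 + (-25.4000 / 100) × (80 - 0) = -20.32°Ré.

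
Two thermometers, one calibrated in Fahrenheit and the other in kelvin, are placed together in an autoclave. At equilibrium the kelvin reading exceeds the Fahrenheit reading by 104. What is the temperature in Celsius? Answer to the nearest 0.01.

Let x be the Fahrenheit reading; then the kelvin reading is 5/9·x + 255.372.
(5/9·x + 255.372) - x = 104  ⇒  (-4/9)·x = -151.372  ⇒  x = 340.5875°F.
In Celsius: (340.5875 - 32) × 5/9 = 171.44°C.

171.44°C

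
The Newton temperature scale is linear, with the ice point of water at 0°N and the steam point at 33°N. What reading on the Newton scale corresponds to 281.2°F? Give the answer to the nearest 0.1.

45.7°N

First in Celsius: (281.2 - 32) × 5/9 = 138.4444°C.
Linearly onto the Newton scale: 0 + (138.4444 / 100) × (33 - 0) = 45.7°N.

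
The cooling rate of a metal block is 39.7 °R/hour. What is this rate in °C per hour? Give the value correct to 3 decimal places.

22.056 °C/hour

Since only a temperature interval is involved, the additive offset between the scales drops out.
A change of 1°R is a change of 5/9°C, so 39.7 × 5/9 = 22.056.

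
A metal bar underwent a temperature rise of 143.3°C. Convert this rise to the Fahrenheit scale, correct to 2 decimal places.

For a temperature interval the offset drops out; only the factor 1.8 applies.
143.3 × 1.8 = 257.94.

257.94°F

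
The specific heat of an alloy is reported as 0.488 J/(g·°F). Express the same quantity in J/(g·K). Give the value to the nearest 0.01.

Since only a temperature interval is involved, the additive offset between the scales drops out.
A change of 1 K is a change of 1.8°F, so per K the value is 0.488 × 1.8 = 0.88.

0.88 J/(g·K)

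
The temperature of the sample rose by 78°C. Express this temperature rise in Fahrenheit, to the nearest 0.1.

140.4°F

An interval of 1°C corresponds to 1.8°F.
78 × 1.8 = 140.4.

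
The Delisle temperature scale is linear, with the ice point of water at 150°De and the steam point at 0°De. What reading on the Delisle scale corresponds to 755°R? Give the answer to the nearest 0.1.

-69.4°De

First in Celsius: (755 - 491.67) × 5/9 = 146.2944°C.
Linearly onto the Delisle scale: 150 + (146.2944 / 100) × (0 - 150) = -69.4°De.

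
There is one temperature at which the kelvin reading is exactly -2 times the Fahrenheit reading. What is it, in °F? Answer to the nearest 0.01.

Let F be the Fahrenheit reading. The kelvin reading is K = 5/9·F + 255.372.
Require K = -2·F: 5/9·F + 255.372 = -2·F.
(23/9)·F = -255.372  ⇒  F = -99.93.

-99.93°F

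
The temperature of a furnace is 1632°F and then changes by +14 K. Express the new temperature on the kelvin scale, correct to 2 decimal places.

Initial temperature in Celsius: (1632 - 32) × 5/9 = 888.8889°C.
The 14 K change is an interval; Kelvin and Celsius degrees are the same size, so ΔC = +14°C.
Final Celsius temperature: 888.8889 + 14.0000 = 902.8889°C.
In kelvin: 902.8889 + 273.15 = 1176.04 K.

1176.04 K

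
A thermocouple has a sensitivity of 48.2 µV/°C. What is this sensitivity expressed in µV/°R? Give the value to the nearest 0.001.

26.778 µV/°R

Since only a temperature interval is involved, the additive offset between the scales drops out.
A change of 1°R is a change of 5/9°C, so per °R the value is 48.2 × 5/9 = 26.778.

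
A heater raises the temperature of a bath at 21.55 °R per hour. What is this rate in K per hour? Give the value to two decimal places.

11.97 K/hour

Since only a temperature interval is involved, the additive offset between the scales drops out.
A change of 1°R is a change of 5/9 K, so 21.55 × 5/9 = 11.97.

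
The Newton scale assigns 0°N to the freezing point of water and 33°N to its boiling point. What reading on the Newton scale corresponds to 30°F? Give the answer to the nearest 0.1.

First in Celsius: (30 - 32) × 5/9 = -1.1111°C.
Linearly onto the Newton scale: 0 + (-1.1111 / 100) × (33 - 0) = -0.4°N.

-0.4°N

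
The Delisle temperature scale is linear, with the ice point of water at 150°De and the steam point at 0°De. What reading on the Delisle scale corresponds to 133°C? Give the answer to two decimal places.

Linearly onto the Delisle scale: 150 + (133.0000 / 100) × (0 - 150) = -49.50°De.

-49.50°De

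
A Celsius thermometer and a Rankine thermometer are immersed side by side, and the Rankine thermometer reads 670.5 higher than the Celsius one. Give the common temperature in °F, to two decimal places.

Let x be the Celsius reading; then the Rankine reading is 1.8·x + 491.67.
(1.8·x + 491.67) - x = 670.5  ⇒  (0.8)·x = 178.83  ⇒  x = 223.5375°C.
In Fahrenheit: 223.5375 × 1.8 + 32 = 434.37°F.

434.37°F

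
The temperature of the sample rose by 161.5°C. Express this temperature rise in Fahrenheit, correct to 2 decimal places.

290.70°F

Only the scale ratio 1.8 matters for a change in temperature.
161.5 × 1.8 = 290.70.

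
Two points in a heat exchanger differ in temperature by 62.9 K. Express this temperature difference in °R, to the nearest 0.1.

113.2°R

An interval of 1 K corresponds to 1.8°R.
62.9 × 1.8 = 113.2.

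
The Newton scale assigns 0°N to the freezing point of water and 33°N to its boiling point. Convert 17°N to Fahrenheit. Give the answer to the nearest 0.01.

Linear interpolation between the fixed points: C = (17 - 0) × 100 / (33 - 0) = 51.5152°C.
Then 51.5152 × 1.8 + 32 = 124.73°F.

124.73°F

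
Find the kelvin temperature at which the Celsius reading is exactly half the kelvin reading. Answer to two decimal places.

Let K be the kelvin reading. The Celsius reading is C = 1·K - 273.15.
Require C = 0.5·K: 1·K - 273.15 = 0.5·K.
(0.5)·K = 273.15  ⇒  K = 546.30.

546.30 K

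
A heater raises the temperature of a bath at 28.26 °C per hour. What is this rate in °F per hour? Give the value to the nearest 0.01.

50.87 °F/hour

Since only a temperature interval is involved, the additive offset between the scales drops out.
A change of 1°C is a change of 1.8°F, so 28.26 × 1.8 = 50.87.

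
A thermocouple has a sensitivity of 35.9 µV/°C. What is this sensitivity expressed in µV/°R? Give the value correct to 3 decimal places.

19.944 µV/°R

Since only a temperature interval is involved, the additive offset between the scales drops out.
A change of 1°R is a change of 5/9°C, so per °R the value is 35.9 × 5/9 = 19.944.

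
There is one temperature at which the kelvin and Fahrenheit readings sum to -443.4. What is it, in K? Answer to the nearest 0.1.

Let K be the kelvin reading. The Fahrenheit reading is F = 1.8·K - 459.67.
Require K + F = -443.4: (2.8)·K - 459.67 = -443.4.
K = (-443.4 + 459.67) / (2.8) = 5.8.

5.8 K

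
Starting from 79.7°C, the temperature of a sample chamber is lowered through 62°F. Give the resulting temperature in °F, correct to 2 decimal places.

The 62°F change is an interval, so only the factor 5/9 applies: -62 × 5/9 = -34.4444°C.
Final Celsius temperature: 79.7000 - 34.4444 = 45.2556°C.
In Fahrenheit: 45.2556 × 1.8 + 32 = 113.46°F.

113.46°F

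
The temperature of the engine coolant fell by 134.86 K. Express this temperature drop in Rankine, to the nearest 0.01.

For a temperature interval the offset drops out; only the factor 1.8 applies.
134.86 × 1.8 = 242.75.

242.75°R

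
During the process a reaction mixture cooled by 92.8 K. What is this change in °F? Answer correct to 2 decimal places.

An interval of 1 K corresponds to 1.8°F.
92.8 × 1.8 = 167.04.

167.04°F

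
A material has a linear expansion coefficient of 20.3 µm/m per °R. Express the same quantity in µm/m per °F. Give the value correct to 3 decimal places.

20.300 µm/m per °F

The quantity depends on a temperature interval, so only the ratio of degree sizes applies; the offset between the scales is irrelevant.
A change of 1°F is a change of 1°R, so per °F the value is 20.3 × 1 = 20.300.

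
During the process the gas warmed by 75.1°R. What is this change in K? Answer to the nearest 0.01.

An interval of 1°R corresponds to 5/9 K.
75.1 × 5/9 = 41.72.

41.72 K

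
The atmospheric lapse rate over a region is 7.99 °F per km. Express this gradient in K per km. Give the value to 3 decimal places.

4.439 K/km

Since only a temperature interval is involved, the additive offset between the scales drops out.
A change of 1°F is a change of 5/9 K, so 7.99 × 5/9 = 4.439.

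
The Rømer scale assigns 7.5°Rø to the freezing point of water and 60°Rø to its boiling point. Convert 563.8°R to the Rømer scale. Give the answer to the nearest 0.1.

28.5°Rø

First in Celsius: (563.8 - 491.67) × 5/9 = 40.0722°C.
Linearly onto the Rømer scale: 7.5 + (40.0722 / 100) × (60 - 7.5) = 28.5°Rø.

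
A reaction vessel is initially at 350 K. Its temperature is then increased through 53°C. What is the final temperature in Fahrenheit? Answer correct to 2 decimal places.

Initial temperature in Celsius: 350 - 273.15 = 76.8500°C.
Final Celsius temperature: 76.8500 + 53.0000 = 129.8500°C.
In Fahrenheit: 129.8500 × 1.8 + 32 = 265.73°F.

265.73°F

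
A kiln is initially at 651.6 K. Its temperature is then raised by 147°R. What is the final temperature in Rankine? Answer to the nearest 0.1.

1319.9°R

Initial temperature in Celsius: 651.6 - 273.15 = 378.4500°C.
The 147°R change is an interval, so only the factor 5/9 applies: +147 × 5/9 = +81.6667°C.
Final Celsius temperature: 378.4500 + 81.6667 = 460.1167°C.
In Rankine: 460.1167 × 1.8 + 491.67 = 1319.9°R.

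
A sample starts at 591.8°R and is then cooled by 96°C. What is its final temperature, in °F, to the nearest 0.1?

Initial temperature in Celsius: (591.8 - 491.67) × 5/9 = 55.6278°C.
Final Celsius temperature: 55.6278 - 96.0000 = -40.3722°C.
In Fahrenheit: -40.3722 × 1.8 + 32 = -40.7°F.

-40.7°F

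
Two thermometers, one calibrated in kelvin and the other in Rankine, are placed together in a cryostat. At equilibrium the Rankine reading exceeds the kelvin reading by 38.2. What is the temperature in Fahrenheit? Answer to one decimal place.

-373.7°F

Let x be the kelvin reading; then the Rankine reading is 1.8·x.
(1.8·x) - x = 38.2  ⇒  (0.8)·x = 38.2  ⇒  x = 47.7500 K.
In Celsius: 47.75 - 273.15 = -225.4000°C.
In Fahrenheit: -225.4000 × 1.8 + 32 = -373.7°F.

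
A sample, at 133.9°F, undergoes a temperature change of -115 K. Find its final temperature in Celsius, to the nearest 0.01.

-58.39°C

Initial temperature in Celsius: (133.9 - 32) × 5/9 = 56.6111°C.
The 115 K change is an interval; Kelvin and Celsius degrees are the same size, so ΔC = -115°C.
Final Celsius temperature: 56.6111 - 115.0000 = -58.3889°C.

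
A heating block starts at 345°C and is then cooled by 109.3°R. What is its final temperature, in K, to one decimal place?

The 109.3°R change is an interval, so only the factor 5/9 applies: -109.3 × 5/9 = -60.7222°C.
Final Celsius temperature: 345.0000 - 60.7222 = 284.2778°C.
In kelvin: 284.2778 + 273.15 = 557.4 K.

557.4 K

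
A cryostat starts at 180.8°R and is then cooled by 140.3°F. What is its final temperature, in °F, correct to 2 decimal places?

-419.17°F

Initial temperature in Celsius: (180.8 - 491.67) × 5/9 = -172.7056°C.
The 140.3°F change is an interval, so only the factor 5/9 applies: -140.3 × 5/9 = -77.9444°C.
Final Celsius temperature: -172.7056 - 77.9444 = -250.6500°C.
In Fahrenheit: -250.6500 × 1.8 + 32 = -419.17°F.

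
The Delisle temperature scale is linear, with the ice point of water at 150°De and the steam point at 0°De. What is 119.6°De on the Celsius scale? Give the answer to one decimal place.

Linear interpolation between the fixed points: C = (119.6 - 150) × 100 / (0 - 150) = 20.2667°C.

20.3°C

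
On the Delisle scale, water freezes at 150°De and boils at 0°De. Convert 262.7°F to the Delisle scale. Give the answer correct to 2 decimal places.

-42.25°De

First in Celsius: (262.7 - 32) × 5/9 = 128.1667°C.
Linearly onto the Delisle scale: 150 + (128.1667 / 100) × (0 - 150) = -42.25°De.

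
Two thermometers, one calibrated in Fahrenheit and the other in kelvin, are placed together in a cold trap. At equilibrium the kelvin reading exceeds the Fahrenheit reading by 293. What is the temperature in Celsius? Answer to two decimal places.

-64.81°C

Let x be the Fahrenheit reading; then the kelvin reading is 5/9·x + 255.372.
(5/9·x + 255.372) - x = 293  ⇒  (-4/9)·x = 37.6278  ⇒  x = -84.6625°F.
In Celsius: (-84.6625 - 32) × 5/9 = -64.81°C.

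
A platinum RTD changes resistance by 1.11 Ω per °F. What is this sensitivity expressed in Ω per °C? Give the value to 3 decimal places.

1.998 Ω per °C

The quantity depends on a temperature interval, so only the ratio of degree sizes applies; the offset between the scales is irrelevant.
A change of 1°C is a change of 1.8°F, so per °C the value is 1.11 × 1.8 = 1.998.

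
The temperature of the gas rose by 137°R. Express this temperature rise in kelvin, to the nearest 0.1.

76.1 K

An interval of 1°R corresponds to 5/9 K.
137 × 5/9 = 76.1.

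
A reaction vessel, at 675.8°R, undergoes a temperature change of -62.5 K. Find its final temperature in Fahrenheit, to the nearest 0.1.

103.6°F

Initial temperature in Celsius: (675.8 - 491.67) × 5/9 = 102.2944°C.
The 62.5 K change is an interval; Kelvin and Celsius degrees are the same size, so ΔC = -62.5°C.
Final Celsius temperature: 102.2944 - 62.5000 = 39.7944°C.
In Fahrenheit: 39.7944 × 1.8 + 32 = 103.6°F.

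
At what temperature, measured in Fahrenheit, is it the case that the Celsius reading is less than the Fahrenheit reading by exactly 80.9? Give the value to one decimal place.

Let F be the Fahrenheit reading. The Celsius reading is C = 5/9·F - 17.7778.
Require C - F = -80.9: (-4/9)·F - 17.7778 = -80.9.
F = (-80.9 + 17.7778) / (-4/9) = 142.0.

142.0°F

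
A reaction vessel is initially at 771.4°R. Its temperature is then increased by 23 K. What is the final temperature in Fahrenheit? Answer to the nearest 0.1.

Initial temperature in Celsius: (771.4 - 491.67) × 5/9 = 155.4056°C.
The 23 K change is an interval; Kelvin and Celsius degrees are the same size, so ΔC = +23°C.
Final Celsius temperature: 155.4056 + 23.0000 = 178.4056°C.
In Fahrenheit: 178.4056 × 1.8 + 32 = 353.1°F.

353.1°F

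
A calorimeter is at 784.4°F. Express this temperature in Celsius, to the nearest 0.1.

In Celsius: (784.4 - 32) × 5/9 = 418.0000°C.

418.0°C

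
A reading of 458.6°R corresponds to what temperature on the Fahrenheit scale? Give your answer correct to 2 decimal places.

In Celsius: (458.6 - 491.67) × 5/9 = -18.3722°C.
In Fahrenheit: -18.3722 × 1.8 + 32 = -1.07°F.

-1.07°F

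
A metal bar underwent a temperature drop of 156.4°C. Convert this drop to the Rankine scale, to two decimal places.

Only the scale ratio 1.8 matters for a change in temperature.
156.4 × 1.8 = 281.52.

281.52°R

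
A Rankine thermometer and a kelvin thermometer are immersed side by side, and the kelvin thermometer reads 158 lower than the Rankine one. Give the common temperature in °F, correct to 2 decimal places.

Let x be the Rankine reading; then the kelvin reading is 5/9·x.
(5/9·x) - x = -158  ⇒  (-4/9)·x = -158  ⇒  x = 355.5000°R.
In Celsius: (355.5 - 491.67) × 5/9 = -75.6500°C.
In Fahrenheit: -75.6500 × 1.8 + 32 = -104.17°F.

-104.17°F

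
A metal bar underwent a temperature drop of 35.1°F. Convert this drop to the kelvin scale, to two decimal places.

19.50 K

For a temperature interval the offset drops out; only the factor 5/9 applies.
35.1 × 5/9 = 19.50.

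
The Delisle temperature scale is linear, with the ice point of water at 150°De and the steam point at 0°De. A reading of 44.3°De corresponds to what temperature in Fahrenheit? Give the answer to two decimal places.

158.84°F

Linear interpolation between the fixed points: C = (44.3 - 150) × 100 / (0 - 150) = 70.4667°C.
Then 70.4667 × 1.8 + 32 = 158.84°F.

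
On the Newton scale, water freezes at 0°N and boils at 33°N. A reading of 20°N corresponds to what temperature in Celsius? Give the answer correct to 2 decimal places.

60.61°C

Linear interpolation between the fixed points: C = (20 - 0) × 100 / (33 - 0) = 60.6061°C.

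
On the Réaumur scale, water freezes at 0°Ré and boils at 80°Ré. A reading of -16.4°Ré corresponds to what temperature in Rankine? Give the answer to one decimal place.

454.8°R

Linear interpolation between the fixed points: C = (-16.4 - 0) × 100 / (80 - 0) = -20.5000°C.
Then -20.5000 × 1.8 + 491.67 = 454.8°R.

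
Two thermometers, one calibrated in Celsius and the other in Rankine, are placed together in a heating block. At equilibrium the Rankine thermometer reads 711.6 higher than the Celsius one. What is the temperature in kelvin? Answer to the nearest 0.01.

Let x be the Celsius reading; then the Rankine reading is 1.8·x + 491.67.
(1.8·x + 491.67) - x = 711.6  ⇒  (0.8)·x = 219.93  ⇒  x = 274.9125°C.
In kelvin: 274.9125 + 273.15 = 548.06 K.

548.06 K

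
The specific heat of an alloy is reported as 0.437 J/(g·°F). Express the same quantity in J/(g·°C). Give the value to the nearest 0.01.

0.79 J/(g·°C)

Since only a temperature interval is involved, the additive offset between the scales drops out.
A change of 1°C is a change of 1.8°F, so per °C the value is 0.437 × 1.8 = 0.79.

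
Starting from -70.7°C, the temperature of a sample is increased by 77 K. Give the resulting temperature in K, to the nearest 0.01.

279.45 K

The 77 K change is an interval; Kelvin and Celsius degrees are the same size, so ΔC = +77°C.
Final Celsius temperature: -70.7000 + 77.0000 = 6.3000°C.
In kelvin: 6.3000 + 273.15 = 279.45 K.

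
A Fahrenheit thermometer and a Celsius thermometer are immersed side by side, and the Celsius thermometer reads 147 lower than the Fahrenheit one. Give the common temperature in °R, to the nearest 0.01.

Let x be the Fahrenheit reading; then the Celsius reading is 5/9·x - 17.7778.
(5/9·x - 17.7778) - x = -147  ⇒  (-4/9)·x = -129.222  ⇒  x = 290.7500°F.
In Celsius: (290.75 - 32) × 5/9 = 143.7500°C.
In Rankine: 143.7500 × 1.8 + 491.67 = 750.42°R.

750.42°R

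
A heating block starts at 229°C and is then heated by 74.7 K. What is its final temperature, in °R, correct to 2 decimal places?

The 74.7 K change is an interval; Kelvin and Celsius degrees are the same size, so ΔC = +74.7°C.
Final Celsius temperature: 229.0000 + 74.7000 = 303.7000°C.
In Rankine: 303.7000 × 1.8 + 491.67 = 1038.33°R.

1038.33°R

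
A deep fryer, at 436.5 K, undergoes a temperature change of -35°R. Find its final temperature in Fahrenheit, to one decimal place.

Initial temperature in Celsius: 436.5 - 273.15 = 163.3500°C.
The 35°R change is an interval, so only the factor 5/9 applies: -35 × 5/9 = -19.4444°C.
Final Celsius temperature: 163.3500 - 19.4444 = 143.9056°C.
In Fahrenheit: 143.9056 × 1.8 + 32 = 291.0°F.

291.0°F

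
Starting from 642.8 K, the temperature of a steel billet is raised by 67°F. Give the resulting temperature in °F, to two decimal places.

764.37°F

Initial temperature in Celsius: 642.8 - 273.15 = 369.6500°C.
The 67°F change is an interval, so only the factor 5/9 applies: +67 × 5/9 = +37.2222°C.
Final Celsius temperature: 369.6500 + 37.2222 = 406.8722°C.
In Fahrenheit: 406.8722 × 1.8 + 32 = 764.37°F.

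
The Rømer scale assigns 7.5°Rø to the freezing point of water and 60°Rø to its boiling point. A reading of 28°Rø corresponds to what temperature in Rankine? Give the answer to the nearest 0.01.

Linear interpolation between the fixed points: C = (28 - 7.5) × 100 / (60 - 7.5) = 39.0476°C.
Then 39.0476 × 1.8 + 491.67 = 561.96°R.

561.96°R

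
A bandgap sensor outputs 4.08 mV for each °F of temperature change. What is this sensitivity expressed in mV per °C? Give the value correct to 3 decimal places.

The quantity depends on a temperature interval, so only the ratio of degree sizes applies; the offset between the scales is irrelevant.
A change of 1°C is a change of 1.8°F, so per °C the value is 4.08 × 1.8 = 7.344.

7.344 mV per °C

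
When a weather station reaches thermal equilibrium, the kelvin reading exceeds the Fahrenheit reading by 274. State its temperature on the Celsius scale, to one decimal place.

-41.1°C

Let x be the Fahrenheit reading; then the kelvin reading is 5/9·x + 255.372.
(5/9·x + 255.372) - x = 274  ⇒  (-4/9)·x = 18.6278  ⇒  x = -41.9125°F.
In Celsius: (-41.9125 - 32) × 5/9 = -41.1°C.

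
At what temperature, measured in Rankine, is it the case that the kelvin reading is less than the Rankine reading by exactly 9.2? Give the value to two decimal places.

Let R be the Rankine reading. The kelvin reading is K = 5/9·R.
Require K - R = -9.2: (-4/9)·R = -9.2.
R = (-9.2) / (-4/9) = 20.70.

20.70°R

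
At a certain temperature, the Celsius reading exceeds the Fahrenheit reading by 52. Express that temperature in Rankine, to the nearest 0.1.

Let x be the Celsius reading; then the Fahrenheit reading is 1.8·x + 32.
(1.8·x + 32) - x = -52  ⇒  (0.8)·x = -84  ⇒  x = -105.0000°C.
In Rankine: -105.0000 × 1.8 + 491.67 = 302.7°R.

302.7°R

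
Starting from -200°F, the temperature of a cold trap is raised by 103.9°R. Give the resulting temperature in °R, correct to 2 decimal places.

Initial temperature in Celsius: (-200 - 32) × 5/9 = -128.8889°C.
The 103.9°R change is an interval, so only the factor 5/9 applies: +103.9 × 5/9 = +57.7222°C.
Final Celsius temperature: -128.8889 + 57.7222 = -71.1667°C.
In Rankine: -71.1667 × 1.8 + 491.67 = 363.57°R.

363.57°R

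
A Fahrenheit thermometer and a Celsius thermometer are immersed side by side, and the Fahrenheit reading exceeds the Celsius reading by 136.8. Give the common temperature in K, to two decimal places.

404.15 K

Let x be the Fahrenheit reading; then the Celsius reading is 5/9·x - 17.7778.
(5/9·x - 17.7778) - x = -136.8  ⇒  (-4/9)·x = -119.022  ⇒  x = 267.8000°F.
In Celsius: (267.8 - 32) × 5/9 = 131.0000°C.
In kelvin: 131.0000 + 273.15 = 404.15 K.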